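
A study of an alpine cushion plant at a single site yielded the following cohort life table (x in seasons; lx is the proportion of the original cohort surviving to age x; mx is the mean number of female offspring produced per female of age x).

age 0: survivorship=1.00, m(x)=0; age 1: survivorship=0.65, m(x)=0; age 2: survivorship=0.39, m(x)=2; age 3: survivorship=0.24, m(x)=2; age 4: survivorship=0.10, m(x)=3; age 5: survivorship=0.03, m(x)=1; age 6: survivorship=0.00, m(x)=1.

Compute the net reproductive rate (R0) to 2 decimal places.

1.59

lx·mx by age: 0, 0, 0.78, 0.48, 0.3, 0.03, 0
R0 = Σ lx·mx = 1.59 → 1.59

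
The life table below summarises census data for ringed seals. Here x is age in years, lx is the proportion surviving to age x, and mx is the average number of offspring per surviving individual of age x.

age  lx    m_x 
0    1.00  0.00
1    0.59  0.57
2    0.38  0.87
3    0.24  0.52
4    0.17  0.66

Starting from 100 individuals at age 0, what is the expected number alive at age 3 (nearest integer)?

Expected survivors = N0 · l_3 = 100 × 0.24 = 24 → 24

24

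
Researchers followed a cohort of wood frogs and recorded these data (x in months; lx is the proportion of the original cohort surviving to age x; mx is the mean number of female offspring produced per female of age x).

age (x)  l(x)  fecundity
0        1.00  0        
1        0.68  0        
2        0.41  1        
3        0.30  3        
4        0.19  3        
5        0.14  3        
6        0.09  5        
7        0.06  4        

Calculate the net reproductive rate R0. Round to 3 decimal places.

2.990

lx·mx by age: 0, 0, 0.41, 0.9, 0.57, 0.42, 0.45, 0.24
R0 = Σ lx·mx = 2.99 → 2.990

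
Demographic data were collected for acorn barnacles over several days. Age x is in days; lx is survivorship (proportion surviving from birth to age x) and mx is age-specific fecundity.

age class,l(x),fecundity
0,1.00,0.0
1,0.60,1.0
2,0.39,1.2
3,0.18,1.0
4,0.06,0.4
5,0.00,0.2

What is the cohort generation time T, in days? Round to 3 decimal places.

lx·mx: 0, 0.6, 0.468, 0.18, 0.024, 0 → R0 = 1.272
x·lx·mx: 0, 0.6, 0.936, 0.54, 0.096, 0 → Σ = 2.172
T = 2.172 / 1.272 = 1.707547… → 1.708

1.708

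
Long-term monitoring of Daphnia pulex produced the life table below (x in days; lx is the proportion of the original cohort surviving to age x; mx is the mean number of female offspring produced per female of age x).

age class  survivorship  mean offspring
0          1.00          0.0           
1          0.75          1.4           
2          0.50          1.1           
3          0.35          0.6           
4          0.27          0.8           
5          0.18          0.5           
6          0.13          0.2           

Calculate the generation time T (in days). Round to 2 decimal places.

1.98

lx·mx: 0, 1.05, 0.55, 0.21, 0.216, 0.09, 0.026 → R0 = 2.142
x·lx·mx: 0, 1.05, 1.1, 0.63, 0.864, 0.45, 0.156 → Σ = 4.25
T = 4.25 / 2.142 = 1.984127… → 1.98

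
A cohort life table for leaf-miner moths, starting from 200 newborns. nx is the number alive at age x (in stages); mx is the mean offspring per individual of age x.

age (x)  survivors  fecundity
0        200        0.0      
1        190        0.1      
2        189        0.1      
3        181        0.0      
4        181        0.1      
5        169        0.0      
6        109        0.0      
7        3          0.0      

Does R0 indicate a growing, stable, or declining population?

declining

lx = nx/n0 = nx/200: 1, 0.95, 0.945, 0.905, 0.905, 0.845, 0.545, 0.015
R0 = Σ lx·mx = 0 + 0.095 + 0.0945 + 0 + 0.0905 + 0 + 0 + 0 = 0.28
R0 < 1, so the population is declining.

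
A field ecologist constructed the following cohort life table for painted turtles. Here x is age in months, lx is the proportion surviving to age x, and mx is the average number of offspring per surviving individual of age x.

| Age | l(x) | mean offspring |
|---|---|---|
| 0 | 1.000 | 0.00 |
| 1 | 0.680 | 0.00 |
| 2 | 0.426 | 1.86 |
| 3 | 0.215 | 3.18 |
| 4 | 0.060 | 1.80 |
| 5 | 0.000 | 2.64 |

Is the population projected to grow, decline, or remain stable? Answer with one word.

R0 = Σ lx·mx = 0 + 0 + 0.79236 + 0.6837 + 0.108 + 0 = 1.58406
R0 > 1, so the population is growing.

growing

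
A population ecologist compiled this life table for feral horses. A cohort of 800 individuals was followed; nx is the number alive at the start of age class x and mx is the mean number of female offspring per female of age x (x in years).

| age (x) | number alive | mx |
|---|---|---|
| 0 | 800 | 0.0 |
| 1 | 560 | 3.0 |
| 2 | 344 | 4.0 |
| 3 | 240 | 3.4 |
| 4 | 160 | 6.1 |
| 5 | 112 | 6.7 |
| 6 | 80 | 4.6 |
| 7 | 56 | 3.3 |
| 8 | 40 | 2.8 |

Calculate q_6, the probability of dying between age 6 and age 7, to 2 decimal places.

lx = nx/n0 = nx/800: 1, 0.7, 0.43, 0.3, 0.2, 0.14, 0.1, 0.07, 0.05
q_6 = (l_6 − l_7) / l_6 = (0.1 − 0.07) / 0.1
     = 0.03 / 0.1 = 0.3 → 0.30

0.30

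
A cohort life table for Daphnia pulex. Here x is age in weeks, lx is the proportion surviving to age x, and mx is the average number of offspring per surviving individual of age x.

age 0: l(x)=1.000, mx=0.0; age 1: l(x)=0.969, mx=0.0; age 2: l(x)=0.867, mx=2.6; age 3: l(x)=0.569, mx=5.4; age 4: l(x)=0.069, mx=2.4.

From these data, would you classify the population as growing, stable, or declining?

growing

R0 = Σ lx·mx = 0 + 0 + 2.2542 + 3.0726 + 0.1656 = 5.4924
R0 > 1, so the population is growing.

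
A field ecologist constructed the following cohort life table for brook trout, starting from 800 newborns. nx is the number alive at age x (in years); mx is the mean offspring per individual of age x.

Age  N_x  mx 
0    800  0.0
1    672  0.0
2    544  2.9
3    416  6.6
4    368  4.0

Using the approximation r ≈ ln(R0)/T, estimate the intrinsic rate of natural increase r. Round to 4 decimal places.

lx = nx/n0 = nx/800: 1, 0.84, 0.68, 0.52, 0.46
R0 = Σ lx·mx = 0 + 0 + 1.972 + 3.432 + 1.84 = 7.244
Σ x·lx·mx = 21.6; T = 21.6/7.244 = 2.98178…
r ≈ ln(R0)/T = ln(7.244)/2.98178… = 0.664092… → 0.6641

0.6641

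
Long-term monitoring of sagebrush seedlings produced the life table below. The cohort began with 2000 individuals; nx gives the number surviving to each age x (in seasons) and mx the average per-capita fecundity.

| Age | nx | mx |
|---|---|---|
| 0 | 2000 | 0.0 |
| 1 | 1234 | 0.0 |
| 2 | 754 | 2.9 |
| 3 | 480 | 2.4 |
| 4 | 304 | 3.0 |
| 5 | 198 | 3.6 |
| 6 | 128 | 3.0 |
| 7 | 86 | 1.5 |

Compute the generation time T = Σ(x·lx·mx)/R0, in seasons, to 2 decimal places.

lx = nx/n0 = nx/2000: 1, 0.617, 0.377, 0.24, 0.152, 0.099, 0.064, 0.043
lx·mx: 0, 0, 1.0933, 0.576, 0.456, 0.3564, 0.192, 0.0645 → R0 = 2.7382
x·lx·mx: 0, 0, 2.1866, 1.728, 1.824, 1.782, 1.152, 0.4515 → Σ = 9.1241
T = 9.1241 / 2.7382 = 3.332153… → 3.33

3.33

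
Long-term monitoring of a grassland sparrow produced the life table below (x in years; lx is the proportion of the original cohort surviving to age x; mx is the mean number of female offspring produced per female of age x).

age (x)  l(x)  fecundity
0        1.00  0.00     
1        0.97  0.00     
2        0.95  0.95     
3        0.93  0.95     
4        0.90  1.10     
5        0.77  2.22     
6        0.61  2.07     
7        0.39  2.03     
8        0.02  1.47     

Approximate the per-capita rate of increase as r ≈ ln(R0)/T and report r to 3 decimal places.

0.408

R0 = Σ lx·mx = 0 + 0 + 0.9025 + 0.8835 + 0.99 + 1.7094 + 1.2627 + 0.7917 + 0.0294 = 6.5692
Σ x·lx·mx = 30.3158; T = 30.3158/6.5692 = 4.61484…
r ≈ ln(R0)/T = ln(6.5692)/4.61484… = 0.4079… → 0.408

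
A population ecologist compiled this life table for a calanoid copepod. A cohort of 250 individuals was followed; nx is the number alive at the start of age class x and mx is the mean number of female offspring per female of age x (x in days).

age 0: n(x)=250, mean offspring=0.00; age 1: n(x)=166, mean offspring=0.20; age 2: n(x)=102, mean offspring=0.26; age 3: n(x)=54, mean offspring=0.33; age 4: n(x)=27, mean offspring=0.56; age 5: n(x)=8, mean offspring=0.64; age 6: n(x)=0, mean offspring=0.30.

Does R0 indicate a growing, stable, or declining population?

declining

lx = nx/n0 = nx/250: 1, 0.664, 0.408, 0.216, 0.108, 0.032, 0
R0 = Σ lx·mx = 0 + 0.1328 + 0.10608 + 0.07128 + 0.06048 + 0.02048 + 0 = 0.39112
R0 < 1, so the population is declining.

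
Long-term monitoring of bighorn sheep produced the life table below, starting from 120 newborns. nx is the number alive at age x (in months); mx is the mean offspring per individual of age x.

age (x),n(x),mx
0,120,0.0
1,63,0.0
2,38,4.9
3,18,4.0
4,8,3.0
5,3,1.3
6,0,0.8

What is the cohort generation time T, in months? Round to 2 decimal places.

2.46

lx = nx/n0 = nx/120: 1, 0.525, 0.31667…, 0.15, 0.06667…, 0.025, 0
lx·mx: 0, 0, 1.551667…, 0.6, 0.2…, 0.0325, 0 → R0 = 2.384167…
x·lx·mx: 0, 0, 3.103333…, 1.8, 0.8…, 0.1625, 0 → Σ = 5.865833…
T = 5.865833… / 2.384167… = 2.460329… → 2.46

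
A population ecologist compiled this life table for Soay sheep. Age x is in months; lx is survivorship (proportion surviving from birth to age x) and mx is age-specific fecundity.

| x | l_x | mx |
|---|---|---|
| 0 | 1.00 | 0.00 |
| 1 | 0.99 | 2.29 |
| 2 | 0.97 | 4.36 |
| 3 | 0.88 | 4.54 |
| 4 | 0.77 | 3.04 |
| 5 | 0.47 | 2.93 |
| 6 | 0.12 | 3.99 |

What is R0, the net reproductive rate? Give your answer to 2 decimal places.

lx·mx by age: 0, 2.2671, 4.2292, 3.9952, 2.3408, 1.3771, 0.4788
R0 = Σ lx·mx = 14.6882 → 14.69

14.69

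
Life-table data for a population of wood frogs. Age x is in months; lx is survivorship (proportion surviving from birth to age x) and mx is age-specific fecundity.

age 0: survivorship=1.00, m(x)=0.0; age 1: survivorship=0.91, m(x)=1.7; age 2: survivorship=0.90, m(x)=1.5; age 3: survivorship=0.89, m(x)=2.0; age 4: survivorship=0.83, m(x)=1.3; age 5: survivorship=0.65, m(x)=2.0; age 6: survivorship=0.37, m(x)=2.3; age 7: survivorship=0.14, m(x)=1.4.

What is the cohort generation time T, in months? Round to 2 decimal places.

lx·mx: 0, 1.547, 1.35, 1.78, 1.079, 1.3, 0.851, 0.196 → R0 = 8.103
x·lx·mx: 0, 1.547, 2.7, 5.34, 4.316, 6.5, 5.106, 1.372 → Σ = 26.881
T = 26.881 / 8.103 = 3.317413… → 3.32

3.32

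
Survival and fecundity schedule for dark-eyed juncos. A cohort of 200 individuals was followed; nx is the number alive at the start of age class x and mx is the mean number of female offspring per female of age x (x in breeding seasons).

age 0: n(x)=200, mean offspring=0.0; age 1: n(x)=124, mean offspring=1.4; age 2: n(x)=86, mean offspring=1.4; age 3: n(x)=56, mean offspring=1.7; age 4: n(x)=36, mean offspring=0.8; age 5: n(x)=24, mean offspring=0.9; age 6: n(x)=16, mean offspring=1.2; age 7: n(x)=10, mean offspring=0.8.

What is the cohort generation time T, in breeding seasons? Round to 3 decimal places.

lx = nx/n0 = nx/200: 1, 0.62, 0.43, 0.28, 0.18, 0.12, 0.08, 0.05
lx·mx: 0, 0.868, 0.602, 0.476, 0.144, 0.108, 0.096, 0.04 → R0 = 2.334
x·lx·mx: 0, 0.868, 1.204, 1.428, 0.576, 0.54, 0.576, 0.28 → Σ = 5.472
T = 5.472 / 2.334 = 2.344473… → 2.344

2.344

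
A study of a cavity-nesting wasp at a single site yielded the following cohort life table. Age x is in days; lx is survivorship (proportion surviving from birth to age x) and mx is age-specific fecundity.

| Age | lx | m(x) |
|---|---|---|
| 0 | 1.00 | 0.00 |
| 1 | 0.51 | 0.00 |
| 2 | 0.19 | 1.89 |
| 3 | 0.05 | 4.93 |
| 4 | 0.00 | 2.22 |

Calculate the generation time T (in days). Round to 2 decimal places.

lx·mx: 0, 0, 0.3591, 0.2465, 0 → R0 = 0.6056
x·lx·mx: 0, 0, 0.7182, 0.7395, 0 → Σ = 1.4577
T = 1.4577 / 0.6056 = 2.407034… → 2.41

2.41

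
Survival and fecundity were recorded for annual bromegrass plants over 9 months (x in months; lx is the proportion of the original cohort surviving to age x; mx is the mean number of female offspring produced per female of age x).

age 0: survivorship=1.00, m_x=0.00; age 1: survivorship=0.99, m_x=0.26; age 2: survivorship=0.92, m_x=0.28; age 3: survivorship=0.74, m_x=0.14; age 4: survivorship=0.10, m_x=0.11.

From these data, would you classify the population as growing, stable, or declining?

declining

R0 = Σ lx·mx = 0 + 0.2574 + 0.2576 + 0.1036 + 0.011 = 0.6296
R0 < 1, so the population is declining.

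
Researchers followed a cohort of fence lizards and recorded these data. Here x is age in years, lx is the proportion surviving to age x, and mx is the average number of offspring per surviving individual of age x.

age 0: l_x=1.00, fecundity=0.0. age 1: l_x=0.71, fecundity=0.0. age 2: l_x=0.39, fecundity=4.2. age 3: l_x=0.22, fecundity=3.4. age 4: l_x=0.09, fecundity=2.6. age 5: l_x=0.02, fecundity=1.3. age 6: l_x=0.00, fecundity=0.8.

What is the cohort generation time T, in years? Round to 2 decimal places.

lx·mx: 0, 0, 1.638, 0.748, 0.234, 0.026, 0 → R0 = 2.646
x·lx·mx: 0, 0, 3.276, 2.244, 0.936, 0.13, 0 → Σ = 6.586
T = 6.586 / 2.646 = 2.48904… → 2.49

2.49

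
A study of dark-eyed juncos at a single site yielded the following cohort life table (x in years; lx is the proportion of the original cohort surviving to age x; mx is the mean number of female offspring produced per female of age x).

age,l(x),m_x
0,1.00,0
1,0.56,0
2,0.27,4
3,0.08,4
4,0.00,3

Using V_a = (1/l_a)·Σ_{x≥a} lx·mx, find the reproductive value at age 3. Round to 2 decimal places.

4.00

lx·mx for x ≥ 3: 0.32, 0 → sum = 0.32
V_3 = 0.32 / l_3 = 0.32 / 0.08 = 4 → 4.00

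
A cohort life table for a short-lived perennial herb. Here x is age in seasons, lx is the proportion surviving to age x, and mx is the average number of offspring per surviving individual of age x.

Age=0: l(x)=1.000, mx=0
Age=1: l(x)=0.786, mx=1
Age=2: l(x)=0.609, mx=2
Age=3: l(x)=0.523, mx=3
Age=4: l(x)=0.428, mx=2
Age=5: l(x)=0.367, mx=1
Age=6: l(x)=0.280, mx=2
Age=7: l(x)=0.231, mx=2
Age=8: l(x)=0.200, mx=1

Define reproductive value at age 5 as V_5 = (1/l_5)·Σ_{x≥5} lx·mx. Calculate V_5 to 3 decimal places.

lx·mx for x ≥ 5: 0.367, 0.56, 0.462, 0.2 → sum = 1.589
V_5 = 1.589 / l_5 = 1.589 / 0.367 = 4.3297… → 4.330

4.330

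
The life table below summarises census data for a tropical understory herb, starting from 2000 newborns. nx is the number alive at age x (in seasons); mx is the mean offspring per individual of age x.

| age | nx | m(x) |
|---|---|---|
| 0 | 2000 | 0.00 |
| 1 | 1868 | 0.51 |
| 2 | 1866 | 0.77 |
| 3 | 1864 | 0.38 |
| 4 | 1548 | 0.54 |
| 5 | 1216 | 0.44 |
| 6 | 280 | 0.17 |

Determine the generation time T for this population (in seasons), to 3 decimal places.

lx = nx/n0 = nx/2000: 1, 0.934, 0.933, 0.932, 0.774, 0.608, 0.14
lx·mx: 0, 0.47634, 0.71841, 0.35416, 0.41796, 0.26752, 0.0238 → R0 = 2.25819
x·lx·mx: 0, 0.47634, 1.43682, 1.06248, 1.67184, 1.3376, 0.1428 → Σ = 6.12788
T = 6.12788 / 2.25819 = 2.713625… → 2.714

2.714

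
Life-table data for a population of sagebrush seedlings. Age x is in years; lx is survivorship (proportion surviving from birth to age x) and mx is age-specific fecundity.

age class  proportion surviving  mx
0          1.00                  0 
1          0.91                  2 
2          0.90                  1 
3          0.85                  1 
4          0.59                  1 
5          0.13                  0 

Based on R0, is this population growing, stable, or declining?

growing

R0 = Σ lx·mx = 0 + 1.82 + 0.9 + 0.85 + 0.59 + 0 = 4.16
R0 > 1, so the population is growing.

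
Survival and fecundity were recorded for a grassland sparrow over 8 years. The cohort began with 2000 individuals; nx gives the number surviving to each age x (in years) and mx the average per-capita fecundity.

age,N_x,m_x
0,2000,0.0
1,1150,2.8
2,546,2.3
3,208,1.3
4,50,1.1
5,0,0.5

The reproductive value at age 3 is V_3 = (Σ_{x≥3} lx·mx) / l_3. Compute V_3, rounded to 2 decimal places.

lx = nx/n0 = nx/2000: 1, 0.575, 0.273, 0.104, 0.025, 0
lx·mx for x ≥ 3: 0.1352, 0.0275, 0 → sum = 0.1627
V_3 = 0.1627 / l_3 = 0.1627 / 0.104 = 1.564423… → 1.56

1.56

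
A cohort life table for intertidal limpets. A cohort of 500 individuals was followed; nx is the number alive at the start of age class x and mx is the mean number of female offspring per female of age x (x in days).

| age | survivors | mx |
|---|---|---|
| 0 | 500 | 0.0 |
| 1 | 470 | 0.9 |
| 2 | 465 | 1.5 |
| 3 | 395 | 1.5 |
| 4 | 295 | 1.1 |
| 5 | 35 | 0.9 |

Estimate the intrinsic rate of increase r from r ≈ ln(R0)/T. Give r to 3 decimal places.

0.582

lx = nx/n0 = nx/500: 1, 0.94, 0.93, 0.79, 0.59, 0.07
R0 = Σ lx·mx = 0 + 0.846 + 1.395 + 1.185 + 0.649 + 0.063 = 4.138
Σ x·lx·mx = 10.102; T = 10.102/4.138 = 2.44128…
r ≈ ln(R0)/T = ln(4.138)/2.44128… = 0.58175… → 0.582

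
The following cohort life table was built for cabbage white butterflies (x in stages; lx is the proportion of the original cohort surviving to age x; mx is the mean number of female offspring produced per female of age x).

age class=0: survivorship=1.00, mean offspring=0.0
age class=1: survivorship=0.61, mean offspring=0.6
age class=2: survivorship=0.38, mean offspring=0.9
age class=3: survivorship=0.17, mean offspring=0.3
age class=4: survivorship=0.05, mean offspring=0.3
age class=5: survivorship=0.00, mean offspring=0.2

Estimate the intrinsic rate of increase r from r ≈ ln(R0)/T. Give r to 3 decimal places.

R0 = Σ lx·mx = 0 + 0.366 + 0.342 + 0.051 + 0.015 + 0 = 0.774
Σ x·lx·mx = 1.263; T = 1.263/0.774 = 1.63178…
r ≈ ln(R0)/T = ln(0.774)/1.63178… = -0.157… → -0.157

-0.157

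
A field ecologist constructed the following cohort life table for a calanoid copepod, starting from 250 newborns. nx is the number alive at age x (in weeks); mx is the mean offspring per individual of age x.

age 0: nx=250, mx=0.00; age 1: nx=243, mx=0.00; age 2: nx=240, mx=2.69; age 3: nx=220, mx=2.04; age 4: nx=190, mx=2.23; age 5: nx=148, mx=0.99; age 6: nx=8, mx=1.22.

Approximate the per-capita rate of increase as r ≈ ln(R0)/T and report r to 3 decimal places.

lx = nx/n0 = nx/250: 1, 0.972, 0.96, 0.88, 0.76, 0.592, 0.032
R0 = Σ lx·mx = 0 + 0 + 2.5824 + 1.7952 + 1.6948 + 0.58608 + 0.03904 = 6.69752
Σ x·lx·mx = 20.49424; T = 20.49424/6.69752 = 3.05997…
r ≈ ln(R0)/T = ln(6.69752)/3.05997… = 0.62149… → 0.621

0.621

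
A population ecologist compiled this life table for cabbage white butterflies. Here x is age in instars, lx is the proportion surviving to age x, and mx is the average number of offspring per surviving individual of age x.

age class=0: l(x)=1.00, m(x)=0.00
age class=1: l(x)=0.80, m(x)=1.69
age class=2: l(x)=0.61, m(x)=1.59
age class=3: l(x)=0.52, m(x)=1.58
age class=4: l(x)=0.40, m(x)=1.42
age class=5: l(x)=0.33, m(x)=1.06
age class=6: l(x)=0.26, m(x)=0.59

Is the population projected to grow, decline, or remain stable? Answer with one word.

R0 = Σ lx·mx = 0 + 1.352 + 0.9699 + 0.8216 + 0.568 + 0.3498 + 0.1534 = 4.2147
R0 > 1, so the population is growing.

growing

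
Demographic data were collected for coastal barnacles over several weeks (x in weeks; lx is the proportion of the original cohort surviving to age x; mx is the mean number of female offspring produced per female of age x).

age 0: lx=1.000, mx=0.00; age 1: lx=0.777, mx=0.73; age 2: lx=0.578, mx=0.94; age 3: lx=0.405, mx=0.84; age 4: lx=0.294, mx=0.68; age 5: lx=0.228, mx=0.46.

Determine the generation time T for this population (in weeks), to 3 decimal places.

lx·mx: 0, 0.56721, 0.54332, 0.3402, 0.19992, 0.10488 → R0 = 1.75553
x·lx·mx: 0, 0.56721, 1.08664, 1.0206, 0.79968, 0.5244 → Σ = 3.99853
T = 3.99853 / 1.75553 = 2.277677… → 2.278

2.278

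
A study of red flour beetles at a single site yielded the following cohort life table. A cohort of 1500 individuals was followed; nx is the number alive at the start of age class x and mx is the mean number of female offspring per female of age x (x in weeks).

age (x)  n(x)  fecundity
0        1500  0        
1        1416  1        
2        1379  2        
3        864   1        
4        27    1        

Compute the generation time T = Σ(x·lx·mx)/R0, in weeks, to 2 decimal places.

1.90

lx = nx/n0 = nx/1500: 1, 0.944, 0.91933…, 0.576, 0.018
lx·mx: 0, 0.944, 1.838667…, 0.576, 0.018 → R0 = 3.376667…
x·lx·mx: 0, 0.944, 3.677333…, 1.728, 0.072 → Σ = 6.421333…
T = 6.421333… / 3.376667… = 1.901678… → 1.90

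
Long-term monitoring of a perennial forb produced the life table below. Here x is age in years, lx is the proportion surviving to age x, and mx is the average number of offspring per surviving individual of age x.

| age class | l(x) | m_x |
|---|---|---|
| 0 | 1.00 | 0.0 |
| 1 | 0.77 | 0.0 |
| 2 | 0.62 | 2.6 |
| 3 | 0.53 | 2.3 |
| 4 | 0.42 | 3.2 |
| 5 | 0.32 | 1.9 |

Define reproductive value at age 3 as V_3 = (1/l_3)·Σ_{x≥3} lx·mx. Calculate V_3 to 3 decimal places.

5.983

lx·mx for x ≥ 3: 1.219, 1.344, 0.608 → sum = 3.171
V_3 = 3.171 / l_3 = 3.171 / 0.53 = 5.983019… → 5.983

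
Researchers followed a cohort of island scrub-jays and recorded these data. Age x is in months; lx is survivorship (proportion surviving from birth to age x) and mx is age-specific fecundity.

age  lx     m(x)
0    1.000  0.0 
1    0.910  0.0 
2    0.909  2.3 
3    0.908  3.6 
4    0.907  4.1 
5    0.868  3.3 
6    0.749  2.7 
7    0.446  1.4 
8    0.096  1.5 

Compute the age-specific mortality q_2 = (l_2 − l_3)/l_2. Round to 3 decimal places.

0.001

q_2 = (l_2 − l_3) / l_2 = (0.909 − 0.908) / 0.909
     = 0.001 / 0.909 = 0.0011… → 0.001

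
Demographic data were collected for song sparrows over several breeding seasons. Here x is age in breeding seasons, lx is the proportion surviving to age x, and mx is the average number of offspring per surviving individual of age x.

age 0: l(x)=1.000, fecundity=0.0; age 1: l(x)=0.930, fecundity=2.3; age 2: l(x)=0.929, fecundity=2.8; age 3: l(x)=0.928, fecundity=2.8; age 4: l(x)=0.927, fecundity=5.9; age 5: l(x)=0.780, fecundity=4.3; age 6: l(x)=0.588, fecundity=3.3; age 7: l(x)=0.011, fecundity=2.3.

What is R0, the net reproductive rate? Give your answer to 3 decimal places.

lx·mx by age: 0, 2.139, 2.6012, 2.5984, 5.4693, 3.354, 1.9404, 0.0253
R0 = Σ lx·mx = 18.1276 → 18.128

18.128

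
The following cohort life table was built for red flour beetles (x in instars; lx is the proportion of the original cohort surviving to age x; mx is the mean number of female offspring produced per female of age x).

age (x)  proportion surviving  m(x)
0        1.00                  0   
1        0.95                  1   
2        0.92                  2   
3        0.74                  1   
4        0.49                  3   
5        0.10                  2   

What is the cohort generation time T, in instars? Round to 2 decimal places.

2.64

lx·mx: 0, 0.95, 1.84, 0.74, 1.47, 0.2 → R0 = 5.2
x·lx·mx: 0, 0.95, 3.68, 2.22, 5.88, 1 → Σ = 13.73
T = 13.73 / 5.2 = 2.640385… → 2.64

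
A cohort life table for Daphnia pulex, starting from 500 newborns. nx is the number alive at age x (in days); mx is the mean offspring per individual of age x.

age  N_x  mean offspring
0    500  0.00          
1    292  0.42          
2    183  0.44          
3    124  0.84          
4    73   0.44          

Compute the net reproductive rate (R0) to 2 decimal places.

lx = nx/n0 = nx/500: 1, 0.584, 0.366, 0.248, 0.146
lx·mx by age: 0, 0.24528, 0.16104, 0.20832, 0.06424
R0 = Σ lx·mx = 0.67888 → 0.68

0.68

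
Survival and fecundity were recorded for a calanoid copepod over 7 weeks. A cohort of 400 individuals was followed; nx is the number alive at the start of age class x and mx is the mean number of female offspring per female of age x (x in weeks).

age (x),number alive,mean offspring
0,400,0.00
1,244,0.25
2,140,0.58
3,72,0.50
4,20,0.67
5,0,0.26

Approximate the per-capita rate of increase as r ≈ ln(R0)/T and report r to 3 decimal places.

lx = nx/n0 = nx/400: 1, 0.61, 0.35, 0.18, 0.05, 0
R0 = Σ lx·mx = 0 + 0.1525 + 0.203 + 0.09 + 0.0335 + 0 = 0.479
Σ x·lx·mx = 0.9625; T = 0.9625/0.479 = 2.00939…
r ≈ ln(R0)/T = ln(0.479)/2.00939… = -0.36631… → -0.366

-0.366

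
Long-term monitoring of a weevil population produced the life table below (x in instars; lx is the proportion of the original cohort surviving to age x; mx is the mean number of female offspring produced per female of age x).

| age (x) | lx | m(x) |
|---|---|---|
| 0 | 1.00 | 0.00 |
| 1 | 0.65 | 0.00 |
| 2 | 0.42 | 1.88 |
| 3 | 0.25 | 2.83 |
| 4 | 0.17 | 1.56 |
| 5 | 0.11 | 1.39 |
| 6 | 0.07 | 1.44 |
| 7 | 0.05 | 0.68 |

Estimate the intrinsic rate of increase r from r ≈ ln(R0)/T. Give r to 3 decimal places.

R0 = Σ lx·mx = 0 + 0 + 0.7896 + 0.7075 + 0.2652 + 0.1529 + 0.1008 + 0.034 = 2.05
Σ x·lx·mx = 6.3698; T = 6.3698/2.05 = 3.10722…
r ≈ ln(R0)/T = ln(2.05)/3.10722… = 0.23102… → 0.231

0.231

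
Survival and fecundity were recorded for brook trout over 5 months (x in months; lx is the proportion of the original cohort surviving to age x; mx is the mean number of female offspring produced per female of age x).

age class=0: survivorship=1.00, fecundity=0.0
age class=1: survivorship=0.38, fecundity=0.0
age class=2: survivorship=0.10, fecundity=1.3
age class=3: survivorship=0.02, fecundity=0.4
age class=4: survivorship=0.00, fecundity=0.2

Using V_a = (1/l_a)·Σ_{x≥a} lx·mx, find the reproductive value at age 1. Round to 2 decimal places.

lx·mx for x ≥ 1: 0, 0.13, 0.008, 0 → sum = 0.138
V_1 = 0.138 / l_1 = 0.138 / 0.38 = 0.363158… → 0.36

0.36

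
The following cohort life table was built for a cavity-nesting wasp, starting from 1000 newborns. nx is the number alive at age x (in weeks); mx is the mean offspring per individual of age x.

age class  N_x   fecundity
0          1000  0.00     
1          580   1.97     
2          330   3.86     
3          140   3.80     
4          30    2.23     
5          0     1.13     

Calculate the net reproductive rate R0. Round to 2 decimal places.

lx = nx/n0 = nx/1000: 1, 0.58, 0.33, 0.14, 0.03, 0
lx·mx by age: 0, 1.1426, 1.2738, 0.532, 0.0669, 0
R0 = Σ lx·mx = 3.0153 → 3.02

3.02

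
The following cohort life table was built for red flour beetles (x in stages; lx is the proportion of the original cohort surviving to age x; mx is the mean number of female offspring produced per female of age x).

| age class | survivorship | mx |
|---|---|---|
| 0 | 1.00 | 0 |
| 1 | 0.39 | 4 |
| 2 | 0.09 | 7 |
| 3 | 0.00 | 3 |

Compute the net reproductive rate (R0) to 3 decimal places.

2.190

lx·mx by age: 0, 1.56, 0.63, 0
R0 = Σ lx·mx = 2.19 → 2.190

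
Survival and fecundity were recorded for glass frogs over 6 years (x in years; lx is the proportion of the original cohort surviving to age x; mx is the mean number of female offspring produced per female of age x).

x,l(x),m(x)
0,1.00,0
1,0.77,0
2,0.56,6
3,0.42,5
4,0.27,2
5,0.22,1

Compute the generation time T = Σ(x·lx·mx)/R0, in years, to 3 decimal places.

lx·mx: 0, 0, 3.36, 2.1, 0.54, 0.22 → R0 = 6.22
x·lx·mx: 0, 0, 6.72, 6.3, 2.16, 1.1 → Σ = 16.28
T = 16.28 / 6.22 = 2.617363… → 2.617

2.617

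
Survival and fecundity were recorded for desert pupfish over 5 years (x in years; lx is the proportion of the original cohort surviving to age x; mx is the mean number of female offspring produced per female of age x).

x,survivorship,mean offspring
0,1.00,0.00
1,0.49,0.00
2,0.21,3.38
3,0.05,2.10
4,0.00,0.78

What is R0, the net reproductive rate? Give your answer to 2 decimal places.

lx·mx by age: 0, 0, 0.7098, 0.105, 0
R0 = Σ lx·mx = 0.8148 → 0.81

0.81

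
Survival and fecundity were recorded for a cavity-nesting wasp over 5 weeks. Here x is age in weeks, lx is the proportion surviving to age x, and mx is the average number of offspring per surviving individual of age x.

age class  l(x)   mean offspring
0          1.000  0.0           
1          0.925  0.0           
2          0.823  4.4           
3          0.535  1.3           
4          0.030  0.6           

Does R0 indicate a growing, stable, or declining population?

R0 = Σ lx·mx = 0 + 0 + 3.6212 + 0.6955 + 0.018 = 4.3347
R0 > 1, so the population is growing.

growing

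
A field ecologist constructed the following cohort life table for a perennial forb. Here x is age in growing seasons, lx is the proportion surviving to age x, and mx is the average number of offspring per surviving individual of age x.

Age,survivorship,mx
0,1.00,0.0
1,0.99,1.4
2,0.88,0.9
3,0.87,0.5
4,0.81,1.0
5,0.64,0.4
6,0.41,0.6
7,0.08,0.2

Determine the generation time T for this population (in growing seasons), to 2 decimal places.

2.63

lx·mx: 0, 1.386, 0.792, 0.435, 0.81, 0.256, 0.246, 0.016 → R0 = 3.941
x·lx·mx: 0, 1.386, 1.584, 1.305, 3.24, 1.28, 1.476, 0.112 → Σ = 10.383
T = 10.383 / 3.941 = 2.634611… → 2.63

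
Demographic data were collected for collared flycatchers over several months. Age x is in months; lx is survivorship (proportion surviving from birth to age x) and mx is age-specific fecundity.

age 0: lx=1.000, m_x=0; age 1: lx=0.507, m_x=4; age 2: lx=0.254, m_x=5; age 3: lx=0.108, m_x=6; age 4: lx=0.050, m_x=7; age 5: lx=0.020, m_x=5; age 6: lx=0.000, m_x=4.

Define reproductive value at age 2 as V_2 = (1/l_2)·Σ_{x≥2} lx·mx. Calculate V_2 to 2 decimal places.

9.32

lx·mx for x ≥ 2: 1.27, 0.648, 0.35, 0.1, 0 → sum = 2.368
V_2 = 2.368 / l_2 = 2.368 / 0.254 = 9.322835… → 9.32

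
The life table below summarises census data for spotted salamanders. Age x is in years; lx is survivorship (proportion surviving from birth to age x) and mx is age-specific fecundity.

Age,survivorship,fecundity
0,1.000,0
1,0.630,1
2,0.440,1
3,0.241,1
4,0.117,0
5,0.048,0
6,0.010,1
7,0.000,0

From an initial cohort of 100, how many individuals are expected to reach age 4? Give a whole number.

Expected survivors = N0 · l_4 = 100 × 0.117 = 11.7 → 12

12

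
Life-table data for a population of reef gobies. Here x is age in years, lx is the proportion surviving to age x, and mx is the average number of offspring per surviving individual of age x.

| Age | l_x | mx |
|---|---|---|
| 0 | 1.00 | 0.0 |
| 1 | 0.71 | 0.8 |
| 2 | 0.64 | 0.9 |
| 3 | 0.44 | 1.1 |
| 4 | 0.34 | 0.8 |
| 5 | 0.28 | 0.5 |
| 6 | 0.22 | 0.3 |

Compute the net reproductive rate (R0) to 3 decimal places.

lx·mx by age: 0, 0.568, 0.576, 0.484, 0.272, 0.14, 0.066
R0 = Σ lx·mx = 2.106 → 2.106

2.106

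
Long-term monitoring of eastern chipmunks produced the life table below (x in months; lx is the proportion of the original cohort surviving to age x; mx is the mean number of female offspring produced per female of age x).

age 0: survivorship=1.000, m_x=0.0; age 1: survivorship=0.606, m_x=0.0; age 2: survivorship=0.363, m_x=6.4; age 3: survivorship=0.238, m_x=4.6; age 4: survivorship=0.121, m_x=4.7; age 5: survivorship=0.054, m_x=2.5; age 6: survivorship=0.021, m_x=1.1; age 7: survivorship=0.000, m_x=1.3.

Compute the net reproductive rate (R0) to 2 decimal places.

4.14

lx·mx by age: 0, 0, 2.3232, 1.0948, 0.5687, 0.135, 0.0231, 0
R0 = Σ lx·mx = 4.1448 → 4.14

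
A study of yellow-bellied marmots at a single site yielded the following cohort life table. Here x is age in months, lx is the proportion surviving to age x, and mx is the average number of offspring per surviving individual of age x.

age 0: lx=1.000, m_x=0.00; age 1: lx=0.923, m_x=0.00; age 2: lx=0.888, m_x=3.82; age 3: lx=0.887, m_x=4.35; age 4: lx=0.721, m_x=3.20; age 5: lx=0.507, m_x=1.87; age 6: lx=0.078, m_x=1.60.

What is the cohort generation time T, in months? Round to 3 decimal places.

3.112

lx·mx: 0, 0, 3.39216, 3.85845, 2.3072, 0.94809, 0.1248 → R0 = 10.6307
x·lx·mx: 0, 0, 6.78432, 11.57535, 9.2288, 4.74045, 0.7488 → Σ = 33.07772
T = 33.07772 / 10.6307 = 3.111528… → 3.112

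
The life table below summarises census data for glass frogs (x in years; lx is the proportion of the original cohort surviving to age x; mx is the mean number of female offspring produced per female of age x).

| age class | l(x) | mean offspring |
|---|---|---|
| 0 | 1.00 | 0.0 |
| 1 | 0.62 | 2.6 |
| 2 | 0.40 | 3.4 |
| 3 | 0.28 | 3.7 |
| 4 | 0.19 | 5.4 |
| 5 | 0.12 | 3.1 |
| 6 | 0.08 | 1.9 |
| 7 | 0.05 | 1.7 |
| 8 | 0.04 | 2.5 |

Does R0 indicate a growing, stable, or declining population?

growing

R0 = Σ lx·mx = 0 + 1.612 + 1.36 + 1.036 + 1.026 + 0.372 + 0.152 + 0.085 + 0.1 = 5.743
R0 > 1, so the population is growing.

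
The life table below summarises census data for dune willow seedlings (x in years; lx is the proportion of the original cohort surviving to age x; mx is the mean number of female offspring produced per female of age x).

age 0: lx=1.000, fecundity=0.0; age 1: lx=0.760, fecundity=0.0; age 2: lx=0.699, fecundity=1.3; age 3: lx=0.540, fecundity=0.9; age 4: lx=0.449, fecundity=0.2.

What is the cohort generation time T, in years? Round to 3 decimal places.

2.448

lx·mx: 0, 0, 0.9087, 0.486, 0.0898 → R0 = 1.4845
x·lx·mx: 0, 0, 1.8174, 1.458, 0.3592 → Σ = 3.6346
T = 3.6346 / 1.4845 = 2.448366… → 2.448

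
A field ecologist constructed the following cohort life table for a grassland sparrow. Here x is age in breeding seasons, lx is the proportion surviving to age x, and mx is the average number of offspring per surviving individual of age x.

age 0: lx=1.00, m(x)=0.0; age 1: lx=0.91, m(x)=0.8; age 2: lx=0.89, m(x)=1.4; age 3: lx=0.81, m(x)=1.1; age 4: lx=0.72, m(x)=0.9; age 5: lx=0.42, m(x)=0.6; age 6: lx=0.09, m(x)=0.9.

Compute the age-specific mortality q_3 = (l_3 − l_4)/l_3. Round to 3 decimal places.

q_3 = (l_3 − l_4) / l_3 = (0.81 − 0.72) / 0.81
     = 0.09 / 0.81 = 0.111111… → 0.111

0.111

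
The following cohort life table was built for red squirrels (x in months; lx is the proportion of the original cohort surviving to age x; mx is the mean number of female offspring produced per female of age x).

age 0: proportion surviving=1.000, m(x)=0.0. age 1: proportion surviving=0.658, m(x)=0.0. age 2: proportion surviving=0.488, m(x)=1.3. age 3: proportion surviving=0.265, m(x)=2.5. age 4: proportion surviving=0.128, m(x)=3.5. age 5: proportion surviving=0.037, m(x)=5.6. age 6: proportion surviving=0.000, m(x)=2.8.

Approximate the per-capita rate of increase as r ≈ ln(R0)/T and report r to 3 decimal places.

0.215

R0 = Σ lx·mx = 0 + 0 + 0.6344 + 0.6625 + 0.448 + 0.2072 + 0 = 1.9521
Σ x·lx·mx = 6.0843; T = 6.0843/1.9521 = 3.1168…
r ≈ ln(R0)/T = ln(1.9521)/3.1168… = 0.21461… → 0.215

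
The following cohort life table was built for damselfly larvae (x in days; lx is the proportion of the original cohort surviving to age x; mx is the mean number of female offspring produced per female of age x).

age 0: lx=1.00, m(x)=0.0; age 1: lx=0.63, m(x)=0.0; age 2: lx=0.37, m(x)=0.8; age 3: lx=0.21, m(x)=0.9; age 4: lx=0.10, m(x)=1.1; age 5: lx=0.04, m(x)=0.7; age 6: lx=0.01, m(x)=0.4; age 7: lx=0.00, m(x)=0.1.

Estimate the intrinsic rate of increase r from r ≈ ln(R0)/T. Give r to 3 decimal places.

-0.166

R0 = Σ lx·mx = 0 + 0 + 0.296 + 0.189 + 0.11 + 0.028 + 0.004 + 0 = 0.627
Σ x·lx·mx = 1.763; T = 1.763/0.627 = 2.8118…
r ≈ ln(R0)/T = ln(0.627)/2.8118… = -0.16602… → -0.166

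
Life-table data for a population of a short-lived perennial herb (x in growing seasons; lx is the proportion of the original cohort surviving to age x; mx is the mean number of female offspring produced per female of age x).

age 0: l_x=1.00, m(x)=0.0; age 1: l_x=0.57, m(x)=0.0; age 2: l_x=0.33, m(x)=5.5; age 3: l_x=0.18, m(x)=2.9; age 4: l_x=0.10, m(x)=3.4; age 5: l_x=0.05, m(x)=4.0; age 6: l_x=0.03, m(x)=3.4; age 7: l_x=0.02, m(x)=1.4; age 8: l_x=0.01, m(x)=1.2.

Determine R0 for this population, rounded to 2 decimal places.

lx·mx by age: 0, 0, 1.815, 0.522, 0.34, 0.2, 0.102, 0.028, 0.012
R0 = Σ lx·mx = 3.019 → 3.02

3.02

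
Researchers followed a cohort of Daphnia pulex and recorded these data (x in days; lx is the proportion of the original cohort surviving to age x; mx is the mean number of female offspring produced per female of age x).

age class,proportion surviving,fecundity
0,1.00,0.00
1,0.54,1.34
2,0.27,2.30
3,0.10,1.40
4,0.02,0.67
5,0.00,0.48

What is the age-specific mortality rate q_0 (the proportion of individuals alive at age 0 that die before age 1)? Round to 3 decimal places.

0.460

q_0 = (l_0 − l_1) / l_0 = (1 − 0.54) / 1
     = 0.46 / 1 = 0.46 → 0.460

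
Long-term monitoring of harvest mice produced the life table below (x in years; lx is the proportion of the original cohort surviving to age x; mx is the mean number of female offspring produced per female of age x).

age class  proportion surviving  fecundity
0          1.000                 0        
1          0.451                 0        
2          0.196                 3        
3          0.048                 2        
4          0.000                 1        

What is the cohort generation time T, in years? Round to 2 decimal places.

2.14

lx·mx: 0, 0, 0.588, 0.096, 0 → R0 = 0.684
x·lx·mx: 0, 0, 1.176, 0.288, 0 → Σ = 1.464
T = 1.464 / 0.684 = 2.140351… → 2.14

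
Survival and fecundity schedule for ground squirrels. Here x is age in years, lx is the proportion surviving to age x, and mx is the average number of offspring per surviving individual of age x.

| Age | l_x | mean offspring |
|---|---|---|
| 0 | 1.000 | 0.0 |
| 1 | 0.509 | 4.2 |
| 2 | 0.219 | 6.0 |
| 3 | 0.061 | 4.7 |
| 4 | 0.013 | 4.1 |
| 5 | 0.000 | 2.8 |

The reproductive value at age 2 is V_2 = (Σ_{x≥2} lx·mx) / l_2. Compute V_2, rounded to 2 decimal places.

7.55

lx·mx for x ≥ 2: 1.314, 0.2867, 0.0533, 0 → sum = 1.654
V_2 = 1.654 / l_2 = 1.654 / 0.219 = 7.552511… → 7.55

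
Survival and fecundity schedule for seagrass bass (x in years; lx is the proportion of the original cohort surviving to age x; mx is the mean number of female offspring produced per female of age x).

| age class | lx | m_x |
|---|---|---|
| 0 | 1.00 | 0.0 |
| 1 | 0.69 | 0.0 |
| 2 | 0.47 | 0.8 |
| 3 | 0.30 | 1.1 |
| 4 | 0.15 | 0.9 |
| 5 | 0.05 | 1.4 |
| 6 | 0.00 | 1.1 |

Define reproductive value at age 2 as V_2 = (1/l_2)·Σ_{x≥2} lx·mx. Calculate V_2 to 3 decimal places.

lx·mx for x ≥ 2: 0.376, 0.33, 0.135, 0.07, 0 → sum = 0.911
V_2 = 0.911 / l_2 = 0.911 / 0.47 = 1.938298… → 1.938

1.938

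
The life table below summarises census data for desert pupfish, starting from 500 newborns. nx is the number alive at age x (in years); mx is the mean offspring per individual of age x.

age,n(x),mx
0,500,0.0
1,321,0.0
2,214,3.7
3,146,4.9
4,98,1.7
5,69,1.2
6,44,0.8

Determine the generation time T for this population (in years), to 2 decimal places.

2.80

lx = nx/n0 = nx/500: 1, 0.642, 0.428, 0.292, 0.196, 0.138, 0.088
lx·mx: 0, 0, 1.5836, 1.4308, 0.3332, 0.1656, 0.0704 → R0 = 3.5836
x·lx·mx: 0, 0, 3.1672, 4.2924, 1.3328, 0.828, 0.4224 → Σ = 10.0428
T = 10.0428 / 3.5836 = 2.802433… → 2.80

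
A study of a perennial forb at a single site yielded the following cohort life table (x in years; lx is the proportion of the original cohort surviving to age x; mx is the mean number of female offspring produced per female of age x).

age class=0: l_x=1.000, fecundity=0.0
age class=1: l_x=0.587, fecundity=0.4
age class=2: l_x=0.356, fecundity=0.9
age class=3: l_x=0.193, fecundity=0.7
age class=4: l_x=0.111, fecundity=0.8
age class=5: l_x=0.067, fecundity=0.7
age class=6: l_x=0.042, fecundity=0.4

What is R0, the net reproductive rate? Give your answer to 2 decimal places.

0.84

lx·mx by age: 0, 0.2348, 0.3204, 0.1351, 0.0888, 0.0469, 0.0168
R0 = Σ lx·mx = 0.8428 → 0.84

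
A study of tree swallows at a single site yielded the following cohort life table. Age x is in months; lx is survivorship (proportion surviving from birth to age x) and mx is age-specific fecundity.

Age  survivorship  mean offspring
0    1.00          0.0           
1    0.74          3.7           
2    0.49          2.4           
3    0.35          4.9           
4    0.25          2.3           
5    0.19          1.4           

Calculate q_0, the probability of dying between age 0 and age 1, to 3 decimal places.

0.260

q_0 = (l_0 − l_1) / l_0 = (1 − 0.74) / 1
     = 0.26 / 1 = 0.26 → 0.260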